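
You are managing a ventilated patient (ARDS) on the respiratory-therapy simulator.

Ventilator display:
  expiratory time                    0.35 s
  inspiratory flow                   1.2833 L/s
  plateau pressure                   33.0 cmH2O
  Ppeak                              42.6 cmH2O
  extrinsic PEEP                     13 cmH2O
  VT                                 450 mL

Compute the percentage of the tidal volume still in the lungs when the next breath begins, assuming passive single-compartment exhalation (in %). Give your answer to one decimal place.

12.5

R = (PIP − Pplat)/V̇ = (42.6 − 33.0) / 1.2833 = 9.6/1.2833 = 7.481 cmH2O·s/L.
C = Vt/(Pplat − PEEP) = 450.0 / (33.0 − 13) = 450.0/20.0 = 22.5 mL/cmH2O.
τ = R × C = 7.481 × 0.0225 L/cmH2O = 0.1683 s.
Fraction remaining at end-expiration = e^(−Te/τ) = e^(−0.35/0.1683) = 0.125 → 12.5%.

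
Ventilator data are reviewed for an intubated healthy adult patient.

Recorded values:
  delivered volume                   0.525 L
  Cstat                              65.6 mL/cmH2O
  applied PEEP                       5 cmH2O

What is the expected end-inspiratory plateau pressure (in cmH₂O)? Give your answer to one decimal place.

Pplat = PEEP + Vt / Cstat = 5 + 525 / 65.6 = 5 + 8.003 = 13.003 cmH2O.

13.0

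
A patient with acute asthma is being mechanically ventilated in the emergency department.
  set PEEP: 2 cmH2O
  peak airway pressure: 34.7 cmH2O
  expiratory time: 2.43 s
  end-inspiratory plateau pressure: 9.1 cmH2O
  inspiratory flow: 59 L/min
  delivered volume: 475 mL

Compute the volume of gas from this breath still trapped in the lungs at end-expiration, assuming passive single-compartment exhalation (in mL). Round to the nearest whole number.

118

Flow: 59 L/min ÷ 60 = 0.9833 L/s.
R = (PIP − Pplat)/V̇ = (34.7 − 9.1) / 0.9833 = 25.6/0.9833 = 26.035 cmH2O·s/L.
C = Vt/(Pplat − PEEP) = 475.0 / (9.1 − 2) = 475.0/7.1 = 66.901 mL/cmH2O.
τ = R × C = 26.035 × 0.0669 L/cmH2O = 1.742 s.
Fraction remaining = e^(−Te/τ) = e^(−2.43/1.742) = 0.2478.
Trapped volume = 475.0 × 0.2478 = 117.71 mL.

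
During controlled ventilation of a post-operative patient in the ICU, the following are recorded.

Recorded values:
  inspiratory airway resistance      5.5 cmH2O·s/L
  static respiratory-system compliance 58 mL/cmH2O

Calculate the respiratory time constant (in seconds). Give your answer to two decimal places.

τ = R × C = 5.5 × 58 mL/cmH2O = 5.5 × 0.058 L/cmH2O = 0.319 s.

0.32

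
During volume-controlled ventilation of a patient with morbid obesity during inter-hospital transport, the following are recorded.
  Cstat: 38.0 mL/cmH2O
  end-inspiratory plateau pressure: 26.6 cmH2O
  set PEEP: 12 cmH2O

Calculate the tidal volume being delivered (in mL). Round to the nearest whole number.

Vt = Cstat × (Pplat − PEEP) = 38.0 × (26.6 − 12) = 38.0 × 14.6 = 554.8 mL.

555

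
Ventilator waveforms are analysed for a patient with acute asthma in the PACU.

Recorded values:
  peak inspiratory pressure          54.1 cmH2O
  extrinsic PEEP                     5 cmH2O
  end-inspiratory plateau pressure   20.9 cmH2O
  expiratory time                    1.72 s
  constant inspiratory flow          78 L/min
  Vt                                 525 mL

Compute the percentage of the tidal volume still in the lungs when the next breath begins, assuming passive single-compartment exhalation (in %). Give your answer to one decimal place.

13.0

Flow: 78 L/min ÷ 60 = 1.3 L/s.
R = (PIP − Pplat)/V̇ = (54.1 − 20.9) / 1.3 = 33.2/1.3 = 25.538 cmH2O·s/L.
C = Vt/(Pplat − PEEP) = 525.0 / (20.9 − 5) = 525.0/15.9 = 33.019 mL/cmH2O.
τ = R × C = 25.538 × 0.03302 L/cmH2O = 0.8433 s.
Fraction remaining at end-expiration = e^(−Te/τ) = e^(−1.72/0.8433) = 0.1301 → 13.01%.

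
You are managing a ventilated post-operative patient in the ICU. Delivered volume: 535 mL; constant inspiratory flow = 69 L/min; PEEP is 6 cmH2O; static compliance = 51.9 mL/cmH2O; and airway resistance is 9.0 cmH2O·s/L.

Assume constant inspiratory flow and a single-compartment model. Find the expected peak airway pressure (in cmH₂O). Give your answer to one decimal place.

Flow: 69 L/min ÷ 60 = 1.15 L/s.
Equation of motion (constant flow): PIP = Vt/C + R·V̇ + PEEP.
PIP = 535/51.9 + 9.0×1.15 + 6 = 10.308 + 10.35 + 6 = 26.658 cmH2O.

26.7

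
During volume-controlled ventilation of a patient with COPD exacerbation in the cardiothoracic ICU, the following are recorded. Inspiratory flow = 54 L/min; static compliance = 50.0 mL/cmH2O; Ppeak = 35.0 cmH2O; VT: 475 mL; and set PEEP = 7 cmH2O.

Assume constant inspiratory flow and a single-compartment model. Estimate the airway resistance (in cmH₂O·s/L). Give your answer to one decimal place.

Flow: 54 L/min ÷ 60 = 0.9 L/s.
Equation of motion (constant flow): PIP = Vt/C + R·V̇ + PEEP.
R·V̇ = PIP − Vt/C − PEEP = 35.0 − 475/50.0 − 7 = 35.0 − 9.5 − 7 = 18.5 cmH2O.
R = 18.5 / 0.9 = 20.556 cmH2O·s/L.

20.6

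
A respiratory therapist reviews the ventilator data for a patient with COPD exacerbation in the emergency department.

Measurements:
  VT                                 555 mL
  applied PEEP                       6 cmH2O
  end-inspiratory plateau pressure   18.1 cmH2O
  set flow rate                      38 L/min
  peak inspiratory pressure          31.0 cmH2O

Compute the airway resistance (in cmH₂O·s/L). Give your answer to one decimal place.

Flow: 38 L/min ÷ 60 = 0.6333 L/s.
Raw = (PIP − Pplat) / flow = (31.0 − 18.1) / 0.6333 = 12.9 / 0.6333 = 20.369 cmH2O·s/L.

20.4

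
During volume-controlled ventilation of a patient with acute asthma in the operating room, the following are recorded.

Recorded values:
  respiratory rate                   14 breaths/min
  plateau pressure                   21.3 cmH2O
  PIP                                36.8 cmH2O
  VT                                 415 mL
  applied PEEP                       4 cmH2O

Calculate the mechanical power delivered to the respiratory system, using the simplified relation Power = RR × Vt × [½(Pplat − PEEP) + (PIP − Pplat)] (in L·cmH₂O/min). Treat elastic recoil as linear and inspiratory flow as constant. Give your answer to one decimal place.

140.3

Per-breath work = Vt × [½(Pplat−PEEP) + (PIP−Pplat)] = 0.415 × [0.5×17.3 + 15.5] = 0.415 × 24.15 = 10.022 L·cmH2O.
Power = 14 × 10.022 = 140.31 L·cmH2O/min.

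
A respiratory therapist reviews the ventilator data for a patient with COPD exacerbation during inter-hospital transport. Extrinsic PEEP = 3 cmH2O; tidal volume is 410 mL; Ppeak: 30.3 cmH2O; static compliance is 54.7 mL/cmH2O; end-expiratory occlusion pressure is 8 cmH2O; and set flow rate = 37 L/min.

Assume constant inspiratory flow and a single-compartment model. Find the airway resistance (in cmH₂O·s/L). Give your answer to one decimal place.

Flow: 37 L/min ÷ 60 = 0.6167 L/s.
Total PEEP = 8 cmH2O (set 3 + intrinsic 5); this is the baseline alveolar pressure.
Equation of motion (constant flow): PIP = Vt/C + R·V̇ + PEEP.
R·V̇ = PIP − Vt/C − PEEP = 30.3 − 410/54.7 − 8 = 30.3 − 7.495 − 8 = 14.805 cmH2O.
R = 14.805 / 0.6167 = 24.007 cmH2O·s/L.

24.0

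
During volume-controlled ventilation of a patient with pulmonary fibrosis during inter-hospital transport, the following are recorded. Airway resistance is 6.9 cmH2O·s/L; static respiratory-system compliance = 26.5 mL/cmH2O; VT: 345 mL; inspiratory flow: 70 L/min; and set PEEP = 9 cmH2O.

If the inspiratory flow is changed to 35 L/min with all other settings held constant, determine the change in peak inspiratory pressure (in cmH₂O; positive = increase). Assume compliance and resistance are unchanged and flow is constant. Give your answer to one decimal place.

Flow: 70 L/min ÷ 60 = 1.1667 L/s.
New flow: 35 L/min ÷ 60 = 0.5833 L/s.
PIP = Vt/C + R·V̇ + PEEP (constant-flow equation of motion).
Only the resistive term changes: ΔPIP = R × ΔV̇ = 6.9 × (0.5833 − 1.1667) = 6.9 × -0.5834 = -4.025 cmH2O.

-4.0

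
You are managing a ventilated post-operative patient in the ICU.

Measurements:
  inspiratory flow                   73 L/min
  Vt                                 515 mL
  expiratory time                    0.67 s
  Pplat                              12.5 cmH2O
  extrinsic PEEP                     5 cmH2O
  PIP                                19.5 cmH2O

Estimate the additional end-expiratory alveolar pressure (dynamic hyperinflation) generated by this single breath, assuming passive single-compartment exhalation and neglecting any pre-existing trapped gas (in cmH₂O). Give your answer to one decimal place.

1.4

Flow: 73 L/min ÷ 60 = 1.2167 L/s.
R = (PIP − Pplat)/V̇ = (19.5 − 12.5) / 1.2167 = 7.0/1.2167 = 5.753 cmH2O·s/L.
C = Vt/(Pplat − PEEP) = 515.0 / (12.5 − 5) = 515.0/7.5 = 68.667 mL/cmH2O.
τ = R × C = 5.753 × 0.06867 L/cmH2O = 0.3951 s.
Fraction remaining = e^(−Te/τ) = e^(−0.67/0.3951) = 0.1835; trapped volume = 515.0 × 0.1835 = 94.503 mL.
Additional alveolar pressure from trapping ≈ V_trapped / C = 94.503 / 68.667 = 1.376 cmH2O.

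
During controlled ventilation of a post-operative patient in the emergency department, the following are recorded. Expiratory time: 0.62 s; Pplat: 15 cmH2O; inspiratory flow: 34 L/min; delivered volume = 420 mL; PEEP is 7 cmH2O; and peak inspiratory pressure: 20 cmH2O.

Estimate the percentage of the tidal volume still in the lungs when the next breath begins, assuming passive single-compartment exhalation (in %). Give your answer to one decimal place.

Flow: 34 L/min ÷ 60 = 0.5667 L/s.
R = (PIP − Pplat)/V̇ = (20 − 15) / 0.5667 = 5.0/0.5667 = 8.823 cmH2O·s/L.
C = Vt/(Pplat − PEEP) = 420.0 / (15 − 7) = 420.0/8.0 = 52.5 mL/cmH2O.
τ = R × C = 8.823 × 0.0525 L/cmH2O = 0.4632 s.
Fraction remaining at end-expiration = e^(−Te/τ) = e^(−0.62/0.4632) = 0.2622 → 26.22%.

26.2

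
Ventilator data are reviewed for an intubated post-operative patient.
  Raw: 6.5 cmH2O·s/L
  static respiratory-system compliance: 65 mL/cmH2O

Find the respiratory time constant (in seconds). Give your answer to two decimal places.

0.42

τ = R × C = 6.5 × 65 mL/cmH2O = 6.5 × 0.065 L/cmH2O = 0.4225 s.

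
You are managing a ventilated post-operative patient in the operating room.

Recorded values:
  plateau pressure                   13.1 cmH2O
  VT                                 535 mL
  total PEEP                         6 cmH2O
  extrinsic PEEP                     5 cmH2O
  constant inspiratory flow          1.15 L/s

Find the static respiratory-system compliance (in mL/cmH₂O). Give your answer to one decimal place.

End-expiratory occlusion gives total PEEP = 6 cmH2O (intrinsic PEEP = 6 − 5 = 1). Use total PEEP for the elastic gradient.
Cstat = Vt / (Pplat − PEEPtotal) = 535 / (13.1 − 6) = 535 / 7.1 = 75.352 mL/cmH2O.

75.4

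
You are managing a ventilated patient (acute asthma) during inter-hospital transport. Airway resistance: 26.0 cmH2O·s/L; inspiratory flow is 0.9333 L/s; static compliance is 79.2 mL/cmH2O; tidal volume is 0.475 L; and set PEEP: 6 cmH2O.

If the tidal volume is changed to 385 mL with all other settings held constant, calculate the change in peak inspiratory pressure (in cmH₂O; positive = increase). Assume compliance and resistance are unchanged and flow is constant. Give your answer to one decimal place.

-1.1

PIP = Vt/C + R·V̇ + PEEP (constant-flow equation of motion).
Only the elastic term changes: ΔPIP = ΔVt / C = (385 − 475) / 79.2 = -1.136 cmH2O.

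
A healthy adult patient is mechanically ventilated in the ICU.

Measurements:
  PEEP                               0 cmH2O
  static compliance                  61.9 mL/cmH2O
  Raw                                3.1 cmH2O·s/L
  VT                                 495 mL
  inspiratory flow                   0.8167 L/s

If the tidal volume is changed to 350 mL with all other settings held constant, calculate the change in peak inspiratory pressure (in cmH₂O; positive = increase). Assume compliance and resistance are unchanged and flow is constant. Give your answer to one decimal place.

-2.3

PIP = Vt/C + R·V̇ + PEEP (constant-flow equation of motion).
Only the elastic term changes: ΔPIP = ΔVt / C = (350 − 495) / 61.9 = -2.342 cmH2O.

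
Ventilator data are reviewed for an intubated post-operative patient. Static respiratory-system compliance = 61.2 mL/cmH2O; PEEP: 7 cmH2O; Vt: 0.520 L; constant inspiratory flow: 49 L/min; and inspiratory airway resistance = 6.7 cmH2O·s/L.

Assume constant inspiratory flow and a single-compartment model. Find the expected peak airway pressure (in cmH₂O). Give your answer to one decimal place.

21.0

Flow: 49 L/min ÷ 60 = 0.8167 L/s.
Equation of motion (constant flow): PIP = Vt/C + R·V̇ + PEEP.
PIP = 520/61.2 + 6.7×0.8167 + 7 = 8.497 + 5.472 + 7 = 20.969 cmH2O.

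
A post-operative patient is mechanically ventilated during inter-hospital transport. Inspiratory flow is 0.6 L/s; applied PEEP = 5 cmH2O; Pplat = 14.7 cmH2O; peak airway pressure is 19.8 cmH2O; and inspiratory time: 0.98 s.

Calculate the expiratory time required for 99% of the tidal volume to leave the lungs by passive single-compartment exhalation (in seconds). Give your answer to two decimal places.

Vt = flow × Ti = 0.6 L/s × 0.98 s × 1000 mL/L = 588.0 mL.
R = (PIP − Pplat)/V̇ = (19.8 − 14.7) / 0.6 = 5.1/0.6 = 8.5 cmH2O·s/L.
C = Vt/(Pplat − PEEP) = 588.0 / (14.7 − 5) = 588.0/9.7 = 60.619 mL/cmH2O.
τ = R × C = 8.5 × 0.06062 L/cmH2O = 0.5153 s.
t = −τ·ln(1 − 0.99) = −0.5153·ln(0.01) = 2.373 s.

2.37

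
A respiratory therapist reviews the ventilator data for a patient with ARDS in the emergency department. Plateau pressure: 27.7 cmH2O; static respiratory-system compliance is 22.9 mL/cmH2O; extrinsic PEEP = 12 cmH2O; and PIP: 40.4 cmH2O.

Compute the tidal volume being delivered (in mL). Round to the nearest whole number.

Vt = Cstat × (Pplat − PEEP) = 22.9 × (27.7 − 12) = 22.9 × 15.7 = 359.53 mL.

360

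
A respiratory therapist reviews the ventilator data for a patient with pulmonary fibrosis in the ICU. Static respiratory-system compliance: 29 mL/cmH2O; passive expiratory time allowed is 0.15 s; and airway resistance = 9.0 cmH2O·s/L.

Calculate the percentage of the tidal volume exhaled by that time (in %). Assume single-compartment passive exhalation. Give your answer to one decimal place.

43.7

τ = R × C = 9.0 × 29 mL/cmH2O = 9.0 × 0.029 L/cmH2O = 0.261 s.
Passive exhalation: V(t)/V₀ = e^(−t/τ) = e^(−0.15/0.261) = 0.5629.
Fraction exhaled = 1 − 0.5629 = 0.4371 → 43.71%.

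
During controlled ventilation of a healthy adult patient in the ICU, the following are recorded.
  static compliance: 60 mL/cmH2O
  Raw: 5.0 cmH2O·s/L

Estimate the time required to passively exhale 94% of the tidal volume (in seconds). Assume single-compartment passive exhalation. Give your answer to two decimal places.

τ = R × C = 5.0 × 60 mL/cmH2O = 5.0 × 0.060 L/cmH2O = 0.3 s.
Exhaled fraction f = 1 − e^(−t/τ) → t = −τ·ln(1 − f) = −0.3·ln(0.06) = 0.844 s.

0.84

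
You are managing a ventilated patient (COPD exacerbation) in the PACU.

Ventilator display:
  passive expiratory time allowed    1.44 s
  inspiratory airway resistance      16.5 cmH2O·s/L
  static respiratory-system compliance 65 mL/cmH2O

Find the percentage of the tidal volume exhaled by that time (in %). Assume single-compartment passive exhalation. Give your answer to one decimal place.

τ = R × C = 16.5 × 65 mL/cmH2O = 16.5 × 0.065 L/cmH2O = 1.073 s.
Passive exhalation: V(t)/V₀ = e^(−t/τ) = e^(−1.44/1.073) = 0.2613.
Fraction exhaled = 1 − 0.2613 = 0.7387 → 73.87%.

73.9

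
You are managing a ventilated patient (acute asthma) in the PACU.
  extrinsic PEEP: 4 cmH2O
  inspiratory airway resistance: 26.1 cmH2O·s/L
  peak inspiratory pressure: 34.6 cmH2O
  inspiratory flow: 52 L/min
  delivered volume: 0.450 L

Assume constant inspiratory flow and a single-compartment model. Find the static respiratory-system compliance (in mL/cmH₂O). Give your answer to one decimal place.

Flow: 52 L/min ÷ 60 = 0.8667 L/s.
Equation of motion (constant flow): PIP = Vt/C + R·V̇ + PEEP.
Vt/C = PIP − R·V̇ − PEEP = 34.6 − 26.1×0.8667 − 4 = 34.6 − 22.621 − 4 = 7.979 cmH2O.
C = Vt / 7.979 = 450 / 7.979 = 56.398 mL/cmH2O.

56.4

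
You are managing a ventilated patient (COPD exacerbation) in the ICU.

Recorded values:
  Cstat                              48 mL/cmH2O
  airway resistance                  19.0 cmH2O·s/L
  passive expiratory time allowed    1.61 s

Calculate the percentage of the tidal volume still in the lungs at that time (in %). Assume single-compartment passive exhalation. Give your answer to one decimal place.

17.1

τ = R × C = 19.0 × 48 mL/cmH2O = 19.0 × 0.048 L/cmH2O = 0.912 s.
Passive exhalation: V(t)/V₀ = e^(−t/τ) = e^(−1.61/0.912) = 0.1711.
Fraction remaining = 0.1711 → 17.11%.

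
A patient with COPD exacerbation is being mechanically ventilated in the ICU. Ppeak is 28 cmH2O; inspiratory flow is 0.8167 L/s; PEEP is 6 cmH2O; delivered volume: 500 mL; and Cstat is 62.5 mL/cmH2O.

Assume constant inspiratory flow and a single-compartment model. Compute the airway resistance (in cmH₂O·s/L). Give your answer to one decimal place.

17.1

Equation of motion (constant flow): PIP = Vt/C + R·V̇ + PEEP.
R·V̇ = PIP − Vt/C − PEEP = 28 − 500/62.5 − 6 = 28 − 8.0 − 6 = 14.0 cmH2O.
R = 14.0 / 0.8167 = 17.142 cmH2O·s/L.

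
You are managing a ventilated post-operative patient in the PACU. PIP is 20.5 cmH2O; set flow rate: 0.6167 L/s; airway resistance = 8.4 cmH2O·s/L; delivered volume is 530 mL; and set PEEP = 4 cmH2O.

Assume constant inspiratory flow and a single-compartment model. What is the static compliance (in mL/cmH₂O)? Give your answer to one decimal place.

Equation of motion (constant flow): PIP = Vt/C + R·V̇ + PEEP.
Vt/C = PIP − R·V̇ − PEEP = 20.5 − 8.4×0.6167 − 4 = 20.5 − 5.18 − 4 = 11.32 cmH2O.
C = Vt / 11.32 = 530 / 11.32 = 46.82 mL/cmH2O.

46.8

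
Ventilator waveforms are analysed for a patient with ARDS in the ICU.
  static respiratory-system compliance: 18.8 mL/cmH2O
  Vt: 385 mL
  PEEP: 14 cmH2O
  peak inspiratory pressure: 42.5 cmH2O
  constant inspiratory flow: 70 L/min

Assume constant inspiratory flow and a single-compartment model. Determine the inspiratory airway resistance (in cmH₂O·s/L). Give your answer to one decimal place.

Flow: 70 L/min ÷ 60 = 1.1667 L/s.
Equation of motion (constant flow): PIP = Vt/C + R·V̇ + PEEP.
R·V̇ = PIP − Vt/C − PEEP = 42.5 − 385/18.8 − 14 = 42.5 − 20.479 − 14 = 8.021 cmH2O.
R = 8.021 / 1.1667 = 6.875 cmH2O·s/L.

6.9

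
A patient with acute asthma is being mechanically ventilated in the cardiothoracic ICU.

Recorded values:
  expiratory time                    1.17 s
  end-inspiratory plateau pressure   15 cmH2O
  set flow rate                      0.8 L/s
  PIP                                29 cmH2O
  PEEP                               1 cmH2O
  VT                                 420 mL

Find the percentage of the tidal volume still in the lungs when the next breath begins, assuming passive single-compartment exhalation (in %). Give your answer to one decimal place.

R = (PIP − Pplat)/V̇ = (29 − 15) / 0.8 = 14.0/0.8 = 17.5 cmH2O·s/L.
C = Vt/(Pplat − PEEP) = 420.0 / (15 − 1) = 420.0/14.0 = 30.0 mL/cmH2O.
τ = R × C = 17.5 × 0.03 L/cmH2O = 0.525 s.
Fraction remaining at end-expiration = e^(−Te/τ) = e^(−1.17/0.525) = 0.1077 → 10.77%.

10.8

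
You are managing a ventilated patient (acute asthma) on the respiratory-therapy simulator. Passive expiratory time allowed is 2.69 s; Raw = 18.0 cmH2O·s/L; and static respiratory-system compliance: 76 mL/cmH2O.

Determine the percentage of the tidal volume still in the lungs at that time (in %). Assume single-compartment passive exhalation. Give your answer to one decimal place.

τ = R × C = 18.0 × 76 mL/cmH2O = 18.0 × 0.076 L/cmH2O = 1.368 s.
Passive exhalation: V(t)/V₀ = e^(−t/τ) = e^(−2.69/1.368) = 0.14.
Fraction remaining = 0.14 → 14.0%.

14.0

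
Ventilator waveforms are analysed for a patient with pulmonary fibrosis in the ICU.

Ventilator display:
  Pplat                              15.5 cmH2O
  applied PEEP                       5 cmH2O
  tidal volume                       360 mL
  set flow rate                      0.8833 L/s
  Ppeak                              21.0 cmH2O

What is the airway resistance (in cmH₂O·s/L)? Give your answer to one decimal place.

6.2

Raw = (PIP − Pplat) / flow = (21.0 − 15.5) / 0.8833 = 5.5 / 0.8833 = 6.227 cmH2O·s/L.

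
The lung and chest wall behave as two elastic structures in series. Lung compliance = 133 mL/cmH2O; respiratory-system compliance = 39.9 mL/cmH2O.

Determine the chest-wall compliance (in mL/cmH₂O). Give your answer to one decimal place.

1/Ccw = 1/Crs − 1/CL.
1/Ccw = 1/39.9 − 1/133 = 0.01754.
Ccw = 57.013 mL/cmH2O.

57.0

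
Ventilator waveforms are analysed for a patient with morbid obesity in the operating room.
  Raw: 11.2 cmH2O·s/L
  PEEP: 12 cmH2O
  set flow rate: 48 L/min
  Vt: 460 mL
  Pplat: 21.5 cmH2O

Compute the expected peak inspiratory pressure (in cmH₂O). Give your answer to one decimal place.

Flow: 48 L/min ÷ 60 = 0.8 L/s.
PIP = Pplat + Raw × flow = 21.5 + 11.2 × 0.8 = 21.5 + 8.96 = 30.46 cmH2O.

30.5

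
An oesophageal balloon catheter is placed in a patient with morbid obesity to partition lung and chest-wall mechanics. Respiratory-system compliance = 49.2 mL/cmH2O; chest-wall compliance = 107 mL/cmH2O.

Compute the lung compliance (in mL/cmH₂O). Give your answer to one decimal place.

1/CL = 1/Crs − 1/Ccw.
1/CL = 1/49.2 − 1/107 = 0.01098.
CL = 91.075 mL/cmH2O.

91.1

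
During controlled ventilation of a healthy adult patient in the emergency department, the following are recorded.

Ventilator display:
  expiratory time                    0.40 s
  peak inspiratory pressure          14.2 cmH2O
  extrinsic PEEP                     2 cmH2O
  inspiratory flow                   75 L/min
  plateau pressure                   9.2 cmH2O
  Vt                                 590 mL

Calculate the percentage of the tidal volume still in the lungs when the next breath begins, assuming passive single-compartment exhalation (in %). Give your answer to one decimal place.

29.5

Flow: 75 L/min ÷ 60 = 1.25 L/s.
R = (PIP − Pplat)/V̇ = (14.2 − 9.2) / 1.25 = 5.0/1.25 = 4.0 cmH2O·s/L.
C = Vt/(Pplat − PEEP) = 590.0 / (9.2 − 2) = 590.0/7.2 = 81.944 mL/cmH2O.
τ = R × C = 4.0 × 0.08194 L/cmH2O = 0.3278 s.
Fraction remaining at end-expiration = e^(−Te/τ) = e^(−0.40/0.3278) = 0.2952 → 29.52%.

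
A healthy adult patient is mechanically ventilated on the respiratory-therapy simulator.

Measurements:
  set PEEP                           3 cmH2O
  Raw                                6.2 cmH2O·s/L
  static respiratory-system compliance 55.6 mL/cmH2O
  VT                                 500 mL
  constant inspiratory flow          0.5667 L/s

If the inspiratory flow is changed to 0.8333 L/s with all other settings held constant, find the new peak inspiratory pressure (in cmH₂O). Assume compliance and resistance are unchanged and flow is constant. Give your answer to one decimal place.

PIP = Vt/C + R·V̇ + PEEP (constant-flow equation of motion).
Only the resistive term changes: ΔPIP = R × ΔV̇ = 6.2 × (0.8333 − 0.5667) = 6.2 × 0.2666 = 1.653 cmH2O.
Original PIP = 500/55.6 + 6.2×0.5667 + 3 = 15.506 cmH2O; new PIP = 15.506 + (1.653) = 17.159 cmH2O.

17.2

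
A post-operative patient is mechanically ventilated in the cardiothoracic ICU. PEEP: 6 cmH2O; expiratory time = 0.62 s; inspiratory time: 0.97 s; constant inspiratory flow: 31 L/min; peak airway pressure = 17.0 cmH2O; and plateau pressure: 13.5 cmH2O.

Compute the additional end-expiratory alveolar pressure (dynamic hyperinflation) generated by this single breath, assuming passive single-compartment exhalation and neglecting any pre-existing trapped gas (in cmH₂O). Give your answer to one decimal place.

1.9

Flow: 31 L/min ÷ 60 = 0.5167 L/s.
Vt = flow × Ti = 0.5167 L/s × 0.97 s × 1000 mL/L = 501.2 mL.
R = (PIP − Pplat)/V̇ = (17.0 − 13.5) / 0.5167 = 3.5/0.5167 = 6.774 cmH2O·s/L.
C = Vt/(Pplat − PEEP) = 501.2 / (13.5 − 6) = 501.2/7.5 = 66.827 mL/cmH2O.
τ = R × C = 6.774 × 0.06683 L/cmH2O = 0.4527 s.
Fraction remaining = e^(−Te/τ) = e^(−0.62/0.4527) = 0.2542; trapped volume = 501.2 × 0.2542 = 127.41 mL.
Additional alveolar pressure from trapping ≈ V_trapped / C = 127.41 / 66.827 = 1.907 cmH2O.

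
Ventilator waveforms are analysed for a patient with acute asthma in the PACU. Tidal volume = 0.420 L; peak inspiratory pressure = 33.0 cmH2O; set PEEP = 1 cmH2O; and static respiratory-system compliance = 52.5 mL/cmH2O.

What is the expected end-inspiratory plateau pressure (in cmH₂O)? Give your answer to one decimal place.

9.0

Pplat = PEEP + Vt / Cstat = 1 + 420 / 52.5 = 1 + 8.0 = 9.0 cmH2O.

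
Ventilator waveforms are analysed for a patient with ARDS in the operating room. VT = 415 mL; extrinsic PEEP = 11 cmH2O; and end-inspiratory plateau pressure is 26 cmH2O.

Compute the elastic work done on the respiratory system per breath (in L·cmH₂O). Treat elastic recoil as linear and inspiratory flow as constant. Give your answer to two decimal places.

Elastic work ≈ ½ × (Pplat − PEEP) × Vt = 0.5 × (26 − 11) × 0.415 L = 0.5 × 15.0 × 0.415 = 3.113 L·cmH2O.

3.11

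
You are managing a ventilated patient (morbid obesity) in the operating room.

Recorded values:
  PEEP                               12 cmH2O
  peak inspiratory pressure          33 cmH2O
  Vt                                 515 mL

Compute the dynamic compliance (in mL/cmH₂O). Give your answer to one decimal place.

Dynamic compliance = Vt / (PIP − PEEP) = 515 / (33 − 12) = 515 / 21.0 = 24.524 mL/cmH2O.

24.5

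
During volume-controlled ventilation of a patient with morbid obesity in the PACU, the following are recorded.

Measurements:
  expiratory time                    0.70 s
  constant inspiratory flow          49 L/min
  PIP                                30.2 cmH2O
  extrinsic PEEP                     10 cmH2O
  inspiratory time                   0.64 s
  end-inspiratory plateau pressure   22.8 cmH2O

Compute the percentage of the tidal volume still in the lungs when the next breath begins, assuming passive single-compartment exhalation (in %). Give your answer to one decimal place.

Flow: 49 L/min ÷ 60 = 0.8167 L/s.
Vt = flow × Ti = 0.8167 L/s × 0.64 s × 1000 mL/L = 522.69 mL.
R = (PIP − Pplat)/V̇ = (30.2 − 22.8) / 0.8167 = 7.4/0.8167 = 9.061 cmH2O·s/L.
C = Vt/(Pplat − PEEP) = 522.69 / (22.8 − 10) = 522.69/12.8 = 40.835 mL/cmH2O.
τ = R × C = 9.061 × 0.04084 L/cmH2O = 0.3701 s.
Fraction remaining at end-expiration = e^(−Te/τ) = e^(−0.70/0.3701) = 0.1509 → 15.09%.

15.1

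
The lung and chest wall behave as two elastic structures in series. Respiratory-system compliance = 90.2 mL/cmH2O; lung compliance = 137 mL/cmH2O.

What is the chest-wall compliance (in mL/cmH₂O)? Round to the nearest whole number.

264

1/Ccw = 1/Crs − 1/CL.
1/Ccw = 1/90.2 − 1/137 = 0.003787.
Ccw = 264.06 mL/cmH2O.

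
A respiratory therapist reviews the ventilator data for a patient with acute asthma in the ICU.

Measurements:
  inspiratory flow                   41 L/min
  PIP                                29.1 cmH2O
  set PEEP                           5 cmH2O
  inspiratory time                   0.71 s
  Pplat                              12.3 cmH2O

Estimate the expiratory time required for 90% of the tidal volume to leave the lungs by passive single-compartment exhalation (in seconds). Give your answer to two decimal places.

3.76

Flow: 41 L/min ÷ 60 = 0.6833 L/s.
Vt = flow × Ti = 0.6833 L/s × 0.71 s × 1000 mL/L = 485.14 mL.
R = (PIP − Pplat)/V̇ = (29.1 − 12.3) / 0.6833 = 16.8/0.6833 = 24.587 cmH2O·s/L.
C = Vt/(Pplat − PEEP) = 485.14 / (12.3 − 5) = 485.14/7.3 = 66.458 mL/cmH2O.
τ = R × C = 24.587 × 0.06646 L/cmH2O = 1.634 s.
t = −τ·ln(1 − 0.90) = −1.634·ln(0.1) = 3.762 s.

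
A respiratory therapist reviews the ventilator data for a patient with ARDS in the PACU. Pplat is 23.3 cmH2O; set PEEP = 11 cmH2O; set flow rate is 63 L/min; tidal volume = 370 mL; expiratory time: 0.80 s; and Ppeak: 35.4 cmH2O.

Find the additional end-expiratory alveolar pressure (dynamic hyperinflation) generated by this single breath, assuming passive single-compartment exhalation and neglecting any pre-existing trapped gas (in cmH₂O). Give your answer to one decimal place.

Flow: 63 L/min ÷ 60 = 1.05 L/s.
R = (PIP − Pplat)/V̇ = (35.4 − 23.3) / 1.05 = 12.1/1.05 = 11.524 cmH2O·s/L.
C = Vt/(Pplat − PEEP) = 370.0 / (23.3 − 11) = 370.0/12.3 = 30.081 mL/cmH2O.
τ = R × C = 11.524 × 0.03008 L/cmH2O = 0.3466 s.
Fraction remaining = e^(−Te/τ) = e^(−0.80/0.3466) = 0.09945; trapped volume = 370.0 × 0.09945 = 36.797 mL.
Additional alveolar pressure from trapping ≈ V_trapped / C = 36.797 / 30.081 = 1.223 cmH2O.

1.2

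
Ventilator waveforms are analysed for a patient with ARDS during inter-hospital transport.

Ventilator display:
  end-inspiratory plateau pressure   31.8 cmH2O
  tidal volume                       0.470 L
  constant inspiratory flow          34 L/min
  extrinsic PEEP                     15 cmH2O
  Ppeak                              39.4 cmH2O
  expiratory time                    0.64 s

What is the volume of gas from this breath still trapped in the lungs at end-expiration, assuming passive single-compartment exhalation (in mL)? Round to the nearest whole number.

Flow: 34 L/min ÷ 60 = 0.5667 L/s.
R = (PIP − Pplat)/V̇ = (39.4 − 31.8) / 0.5667 = 7.6/0.5667 = 13.411 cmH2O·s/L.
C = Vt/(Pplat − PEEP) = 470.0 / (31.8 − 15) = 470.0/16.8 = 27.976 mL/cmH2O.
τ = R × C = 13.411 × 0.02798 L/cmH2O = 0.3752 s.
Fraction remaining = e^(−Te/τ) = e^(−0.64/0.3752) = 0.1816.
Trapped volume = 470.0 × 0.1816 = 85.352 mL.

85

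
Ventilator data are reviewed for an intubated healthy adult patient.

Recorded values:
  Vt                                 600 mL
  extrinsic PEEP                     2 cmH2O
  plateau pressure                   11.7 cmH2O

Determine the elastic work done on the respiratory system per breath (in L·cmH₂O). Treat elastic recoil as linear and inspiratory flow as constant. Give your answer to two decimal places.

2.91

Elastic work ≈ ½ × (Pplat − PEEP) × Vt = 0.5 × (11.7 − 2) × 0.600 L = 0.5 × 9.7 × 0.600 = 2.91 L·cmH2O.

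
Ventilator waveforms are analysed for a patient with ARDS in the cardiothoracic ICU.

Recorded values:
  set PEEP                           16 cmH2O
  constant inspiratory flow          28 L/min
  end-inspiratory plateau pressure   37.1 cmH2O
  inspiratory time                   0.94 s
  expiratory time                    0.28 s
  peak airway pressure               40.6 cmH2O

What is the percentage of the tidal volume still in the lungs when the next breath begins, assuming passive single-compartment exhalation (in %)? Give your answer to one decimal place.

16.6

Flow: 28 L/min ÷ 60 = 0.4667 L/s.
Vt = flow × Ti = 0.4667 L/s × 0.94 s × 1000 mL/L = 438.7 mL.
R = (PIP − Pplat)/V̇ = (40.6 − 37.1) / 0.4667 = 3.5/0.4667 = 7.499 cmH2O·s/L.
C = Vt/(Pplat − PEEP) = 438.7 / (37.1 − 16) = 438.7/21.1 = 20.791 mL/cmH2O.
τ = R × C = 7.499 × 0.02079 L/cmH2O = 0.1559 s.
Fraction remaining at end-expiration = e^(−Te/τ) = e^(−0.28/0.1559) = 0.166 → 16.6%.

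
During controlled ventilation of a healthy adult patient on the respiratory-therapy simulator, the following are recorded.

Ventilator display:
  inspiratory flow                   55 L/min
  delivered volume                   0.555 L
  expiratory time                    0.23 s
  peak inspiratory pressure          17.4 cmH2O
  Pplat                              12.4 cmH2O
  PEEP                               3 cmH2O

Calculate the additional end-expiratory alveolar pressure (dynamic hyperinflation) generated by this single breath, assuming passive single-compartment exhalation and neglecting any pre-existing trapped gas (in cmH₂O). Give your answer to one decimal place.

Flow: 55 L/min ÷ 60 = 0.9167 L/s.
R = (PIP − Pplat)/V̇ = (17.4 − 12.4) / 0.9167 = 5.0/0.9167 = 5.454 cmH2O·s/L.
C = Vt/(Pplat − PEEP) = 555.0 / (12.4 − 3) = 555.0/9.4 = 59.043 mL/cmH2O.
τ = R × C = 5.454 × 0.05904 L/cmH2O = 0.322 s.
Fraction remaining = e^(−Te/τ) = e^(−0.23/0.322) = 0.4895; trapped volume = 555.0 × 0.4895 = 271.67 mL.
Additional alveolar pressure from trapping ≈ V_trapped / C = 271.67 / 59.043 = 4.601 cmH2O.

4.6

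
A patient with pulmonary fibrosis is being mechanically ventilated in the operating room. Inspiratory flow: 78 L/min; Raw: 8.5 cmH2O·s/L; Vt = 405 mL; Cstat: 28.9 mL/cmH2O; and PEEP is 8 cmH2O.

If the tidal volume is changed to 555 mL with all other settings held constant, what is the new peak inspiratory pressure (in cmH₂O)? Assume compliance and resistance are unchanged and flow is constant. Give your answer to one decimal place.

Flow: 78 L/min ÷ 60 = 1.3 L/s.
PIP = Vt/C + R·V̇ + PEEP (constant-flow equation of motion).
Only the elastic term changes: ΔPIP = ΔVt / C = (555 − 405) / 28.9 = 5.19 cmH2O.
Original PIP = 405/28.9 + 8.5×1.3 + 8 = 33.064 cmH2O; new PIP = 33.064 + (5.19) = 38.254 cmH2O.

38.3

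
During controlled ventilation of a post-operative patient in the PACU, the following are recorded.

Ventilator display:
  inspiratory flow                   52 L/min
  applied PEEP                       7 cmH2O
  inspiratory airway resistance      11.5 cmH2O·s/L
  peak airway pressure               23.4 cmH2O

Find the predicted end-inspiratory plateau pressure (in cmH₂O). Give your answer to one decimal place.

13.4

Flow: 52 L/min ÷ 60 = 0.8667 L/s.
Pplat = PIP − Raw × flow = 23.4 − 11.5 × 0.8667 = 23.4 − 9.967 = 13.433 cmH2O.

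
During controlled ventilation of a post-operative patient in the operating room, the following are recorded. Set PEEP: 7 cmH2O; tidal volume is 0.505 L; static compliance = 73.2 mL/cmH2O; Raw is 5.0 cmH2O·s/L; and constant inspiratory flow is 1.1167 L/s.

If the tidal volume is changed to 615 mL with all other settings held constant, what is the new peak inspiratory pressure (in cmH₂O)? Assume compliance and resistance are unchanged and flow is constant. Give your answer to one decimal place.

21.0

PIP = Vt/C + R·V̇ + PEEP (constant-flow equation of motion).
Only the elastic term changes: ΔPIP = ΔVt / C = (615 − 505) / 73.2 = 1.503 cmH2O.
Original PIP = 505/73.2 + 5.0×1.1167 + 7 = 19.482 cmH2O; new PIP = 19.482 + (1.503) = 20.985 cmH2O.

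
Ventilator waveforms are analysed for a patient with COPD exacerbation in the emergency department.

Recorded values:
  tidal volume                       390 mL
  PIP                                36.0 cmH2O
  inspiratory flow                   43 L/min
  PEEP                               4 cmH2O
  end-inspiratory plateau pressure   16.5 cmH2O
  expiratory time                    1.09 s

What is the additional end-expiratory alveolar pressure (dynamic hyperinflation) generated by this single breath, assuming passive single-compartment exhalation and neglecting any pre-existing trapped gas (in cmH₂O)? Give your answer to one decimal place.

Flow: 43 L/min ÷ 60 = 0.7167 L/s.
R = (PIP − Pplat)/V̇ = (36.0 − 16.5) / 0.7167 = 19.5/0.7167 = 27.208 cmH2O·s/L.
C = Vt/(Pplat − PEEP) = 390.0 / (16.5 − 4) = 390.0/12.5 = 31.2 mL/cmH2O.
τ = R × C = 27.208 × 0.0312 L/cmH2O = 0.8489 s.
Fraction remaining = e^(−Te/τ) = e^(−1.09/0.8489) = 0.2769; trapped volume = 390.0 × 0.2769 = 107.99 mL.
Additional alveolar pressure from trapping ≈ V_trapped / C = 107.99 / 31.2 = 3.461 cmH2O.

3.5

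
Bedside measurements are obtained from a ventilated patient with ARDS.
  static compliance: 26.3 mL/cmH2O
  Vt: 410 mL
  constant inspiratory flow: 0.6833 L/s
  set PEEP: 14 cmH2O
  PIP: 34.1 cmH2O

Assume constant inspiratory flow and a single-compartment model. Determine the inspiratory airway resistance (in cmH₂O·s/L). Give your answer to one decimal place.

Equation of motion (constant flow): PIP = Vt/C + R·V̇ + PEEP.
R·V̇ = PIP − Vt/C − PEEP = 34.1 − 410/26.3 − 14 = 34.1 − 15.589 − 14 = 4.511 cmH2O.
R = 4.511 / 0.6833 = 6.602 cmH2O·s/L.

6.6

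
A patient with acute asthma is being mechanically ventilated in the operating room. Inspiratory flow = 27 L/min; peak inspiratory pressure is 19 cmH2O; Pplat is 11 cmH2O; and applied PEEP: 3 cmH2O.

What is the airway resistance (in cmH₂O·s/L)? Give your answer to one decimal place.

Flow: 27 L/min ÷ 60 = 0.45 L/s.
Raw = (PIP − Pplat) / flow = (19 − 11) / 0.45 = 8.0 / 0.45 = 17.778 cmH2O·s/L.

17.8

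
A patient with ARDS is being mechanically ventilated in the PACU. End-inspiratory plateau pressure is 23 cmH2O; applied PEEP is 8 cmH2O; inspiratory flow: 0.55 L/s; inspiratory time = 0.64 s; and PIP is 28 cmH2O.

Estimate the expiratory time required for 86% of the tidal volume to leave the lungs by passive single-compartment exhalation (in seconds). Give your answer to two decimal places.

Vt = flow × Ti = 0.55 L/s × 0.64 s × 1000 mL/L = 352.0 mL.
R = (PIP − Pplat)/V̇ = (28 − 23) / 0.55 = 5.0/0.55 = 9.091 cmH2O·s/L.
C = Vt/(Pplat − PEEP) = 352.0 / (23 − 8) = 352.0/15.0 = 23.467 mL/cmH2O.
τ = R × C = 9.091 × 0.02347 L/cmH2O = 0.2134 s.
t = −τ·ln(1 − 0.86) = −0.2134·ln(0.14) = 0.4196 s.

0.42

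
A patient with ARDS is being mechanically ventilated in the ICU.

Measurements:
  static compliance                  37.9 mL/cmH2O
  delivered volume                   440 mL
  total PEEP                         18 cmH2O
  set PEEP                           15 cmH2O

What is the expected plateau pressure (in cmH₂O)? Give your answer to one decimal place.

End-expiratory occlusion gives total PEEP = 18 cmH2O (intrinsic PEEP = 18 − 15 = 3). Use total PEEP for the elastic gradient.
Pplat = PEEPtotal + Vt / Cstat = 18 + 440 / 37.9 = 18 + 11.609 = 29.609 cmH2O.

29.6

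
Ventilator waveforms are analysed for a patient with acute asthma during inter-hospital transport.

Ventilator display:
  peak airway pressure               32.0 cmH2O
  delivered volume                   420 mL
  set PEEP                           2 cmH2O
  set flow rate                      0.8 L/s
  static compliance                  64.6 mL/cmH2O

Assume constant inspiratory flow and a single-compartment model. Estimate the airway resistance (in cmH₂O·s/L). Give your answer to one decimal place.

29.4

Equation of motion (constant flow): PIP = Vt/C + R·V̇ + PEEP.
R·V̇ = PIP − Vt/C − PEEP = 32.0 − 420/64.6 − 2 = 32.0 − 6.502 − 2 = 23.498 cmH2O.
R = 23.498 / 0.8 = 29.373 cmH2O·s/L.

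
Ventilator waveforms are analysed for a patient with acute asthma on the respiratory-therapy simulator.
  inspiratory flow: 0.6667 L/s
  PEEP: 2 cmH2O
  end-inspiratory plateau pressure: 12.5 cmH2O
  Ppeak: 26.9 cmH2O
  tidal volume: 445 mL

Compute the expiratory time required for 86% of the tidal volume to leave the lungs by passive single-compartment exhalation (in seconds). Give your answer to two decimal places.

R = (PIP − Pplat)/V̇ = (26.9 − 12.5) / 0.6667 = 14.4/0.6667 = 21.599 cmH2O·s/L.
C = Vt/(Pplat − PEEP) = 445.0 / (12.5 − 2) = 445.0/10.5 = 42.381 mL/cmH2O.
τ = R × C = 21.599 × 0.04238 L/cmH2O = 0.9154 s.
t = −τ·ln(1 − 0.86) = −0.9154·ln(0.14) = 1.8 s.

1.80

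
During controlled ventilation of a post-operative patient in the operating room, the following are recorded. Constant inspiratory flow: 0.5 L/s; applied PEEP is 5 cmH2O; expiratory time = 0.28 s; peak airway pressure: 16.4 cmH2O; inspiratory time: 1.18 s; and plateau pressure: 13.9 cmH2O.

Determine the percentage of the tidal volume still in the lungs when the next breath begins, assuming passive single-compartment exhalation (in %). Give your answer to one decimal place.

43.0

Vt = flow × Ti = 0.5 L/s × 1.18 s × 1000 mL/L = 590.0 mL.
R = (PIP − Pplat)/V̇ = (16.4 − 13.9) / 0.5 = 2.5/0.5 = 5.0 cmH2O·s/L.
C = Vt/(Pplat − PEEP) = 590.0 / (13.9 − 5) = 590.0/8.9 = 66.292 mL/cmH2O.
τ = R × C = 5.0 × 0.06629 L/cmH2O = 0.3315 s.
Fraction remaining at end-expiration = e^(−Te/τ) = e^(−0.28/0.3315) = 0.4297 → 42.97%.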